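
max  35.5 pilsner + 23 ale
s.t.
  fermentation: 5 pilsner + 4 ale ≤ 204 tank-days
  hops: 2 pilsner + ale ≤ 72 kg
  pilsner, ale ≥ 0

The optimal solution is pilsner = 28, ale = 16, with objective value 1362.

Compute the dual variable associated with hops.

Check each constraint at x*: fermentation 204/204 (tight); hops 72/72 (tight).
Dual feasibility on the basic columns requires 5·y_fermentation + 2·y_hops = 35.5, 4·y_fermentation + 1·y_hops = 23.
This yields shadow prices y_fermentation = 3.5, y_hops = 9.
Shadow price of hops = 9.

9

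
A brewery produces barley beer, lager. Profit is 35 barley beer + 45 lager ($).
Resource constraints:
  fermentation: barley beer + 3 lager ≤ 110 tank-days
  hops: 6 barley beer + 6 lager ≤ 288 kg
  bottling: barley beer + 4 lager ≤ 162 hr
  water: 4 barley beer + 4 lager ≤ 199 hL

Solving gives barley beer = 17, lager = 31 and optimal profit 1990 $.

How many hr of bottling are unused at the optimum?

21

bottling used = 1·17 + 4·31 = 141; slack = 162 − 141 = 21.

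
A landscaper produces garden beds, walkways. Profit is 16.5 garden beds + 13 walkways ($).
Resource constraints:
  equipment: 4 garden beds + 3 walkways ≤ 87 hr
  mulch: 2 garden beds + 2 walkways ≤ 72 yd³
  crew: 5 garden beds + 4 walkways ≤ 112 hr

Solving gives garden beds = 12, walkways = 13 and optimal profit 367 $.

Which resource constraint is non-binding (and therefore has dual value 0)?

mulch

equipment: 87/87 (binding)
mulch: 50/72 (slack 22)
crew: 112/112 (binding)
By complementary slackness, a constraint with positive slack has shadow price 0 → mulch.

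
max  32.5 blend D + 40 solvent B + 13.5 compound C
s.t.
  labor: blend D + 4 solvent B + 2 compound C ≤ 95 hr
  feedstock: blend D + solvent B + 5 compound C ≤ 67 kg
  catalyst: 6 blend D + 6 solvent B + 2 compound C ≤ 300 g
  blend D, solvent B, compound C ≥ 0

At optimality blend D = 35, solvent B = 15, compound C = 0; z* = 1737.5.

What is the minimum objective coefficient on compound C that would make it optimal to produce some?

15

Check each constraint at x*: labor 95/95 (tight); feedstock 50/67 (slack 17); catalyst 300/300 (tight).
Since feedstock is not tight, its dual is 0.
From A_Bᵀ y = c: 1·y_labor + 6·y_catalyst = 32.5; 4·y_labor + 6·y_catalyst = 40.
→ y_labor = 2.5 and y_catalyst = 5.
compound C enters the basis when its profit ≥ yᵀa₃ = 2.5·2 + 5·2 = 15.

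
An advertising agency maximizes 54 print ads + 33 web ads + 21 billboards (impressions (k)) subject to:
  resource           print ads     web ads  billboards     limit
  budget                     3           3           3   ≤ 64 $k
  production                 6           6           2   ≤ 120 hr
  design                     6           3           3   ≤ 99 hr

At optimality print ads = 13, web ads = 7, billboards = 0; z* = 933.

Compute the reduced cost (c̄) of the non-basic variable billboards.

-4

At the optimum: budget uses 60 of 64 (slack = 4); production uses 120 of 120 (binding); design uses 99 of 99 (binding).
Since budget is not tight, its dual is 0.
From A_Bᵀ y = c: 6·y_production + 6·y_design = 54; 6·y_production + 3·y_design = 33.
Solving: y_production = 2, y_design = 7.
Reduced cost of billboards: c₃ − yᵀa₃ = 21 − (2·2 + 7·3) = 21 − 25 = -4.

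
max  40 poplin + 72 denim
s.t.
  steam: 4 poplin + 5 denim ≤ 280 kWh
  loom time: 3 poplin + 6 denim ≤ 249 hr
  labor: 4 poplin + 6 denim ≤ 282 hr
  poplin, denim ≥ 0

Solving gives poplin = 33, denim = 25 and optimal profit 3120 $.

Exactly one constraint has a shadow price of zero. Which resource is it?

steam: 257/280 (slack 23)
loom time: 249/249 (binding)
labor: 282/282 (binding)
By complementary slackness, a constraint with positive slack has shadow price 0 → steam.

steam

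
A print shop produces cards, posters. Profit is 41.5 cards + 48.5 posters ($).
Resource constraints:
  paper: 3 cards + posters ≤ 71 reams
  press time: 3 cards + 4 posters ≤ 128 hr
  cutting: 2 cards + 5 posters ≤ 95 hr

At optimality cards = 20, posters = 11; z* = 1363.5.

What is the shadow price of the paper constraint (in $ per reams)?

At the optimum: paper uses 71 of 71 (binding); press time uses 104 of 128 (slack = 24); cutting uses 95 of 95 (binding).
By complementary slackness, y = 0 for the non-binding constraint.
From A_Bᵀ y = c: 3·y_paper + 2·y_cutting = 41.5; 1·y_paper + 5·y_cutting = 48.5.
This yields shadow prices y_paper = 8.5, y_cutting = 8.
Shadow price of paper = 8.5.

8.5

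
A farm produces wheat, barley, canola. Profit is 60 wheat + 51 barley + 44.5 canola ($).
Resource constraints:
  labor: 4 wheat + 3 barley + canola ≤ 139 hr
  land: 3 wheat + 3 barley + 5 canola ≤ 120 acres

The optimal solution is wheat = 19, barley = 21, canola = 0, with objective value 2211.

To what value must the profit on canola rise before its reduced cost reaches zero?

49

At the optimum: labor uses 139 of 139 (binding); land uses 120 of 120 (binding).
From A_Bᵀ y = c: 4·y_labor + 3·y_land = 60; 3·y_labor + 3·y_land = 51.
→ y_labor = 9 and y_land = 8.
canola enters the basis when its profit ≥ yᵀa₃ = 9·1 + 8·5 = 49.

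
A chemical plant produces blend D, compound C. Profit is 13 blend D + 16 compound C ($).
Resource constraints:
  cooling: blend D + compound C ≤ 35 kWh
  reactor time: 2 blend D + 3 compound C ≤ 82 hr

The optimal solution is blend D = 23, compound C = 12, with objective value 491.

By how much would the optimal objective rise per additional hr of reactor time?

At the optimum: cooling uses 35 of 35 (binding); reactor time uses 82 of 82 (binding).
From A_Bᵀ y = c: 1·y_cooling + 2·y_reactor time = 13; 1·y_cooling + 3·y_reactor time = 16.
This yields shadow prices y_cooling = 7, y_reactor time = 3.
Shadow price of reactor time = 3.

3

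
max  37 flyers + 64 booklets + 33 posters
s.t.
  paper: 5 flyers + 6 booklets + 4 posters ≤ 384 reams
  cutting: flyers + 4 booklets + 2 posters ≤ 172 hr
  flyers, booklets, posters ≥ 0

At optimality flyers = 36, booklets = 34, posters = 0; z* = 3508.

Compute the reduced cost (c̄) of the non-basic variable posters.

Check each constraint at x*: paper 384/384 (tight); cutting 172/172 (tight).
Dual feasibility on the basic columns requires 5·y_paper + 1·y_cutting = 37, 6·y_paper + 4·y_cutting = 64.
Solving: y_paper = 6, y_cutting = 7.
Reduced cost of posters: c₃ − yᵀa₃ = 33 − (6·4 + 7·2) = 33 − 38 = -5.

-5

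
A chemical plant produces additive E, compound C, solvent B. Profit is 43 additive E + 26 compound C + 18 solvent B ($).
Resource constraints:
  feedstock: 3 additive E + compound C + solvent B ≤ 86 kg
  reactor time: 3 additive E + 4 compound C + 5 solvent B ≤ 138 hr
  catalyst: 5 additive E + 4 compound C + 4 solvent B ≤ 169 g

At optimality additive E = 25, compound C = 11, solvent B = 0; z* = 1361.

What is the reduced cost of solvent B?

At the optimum: feedstock uses 86 of 86 (binding); reactor time uses 119 of 138 (slack = 19); catalyst uses 169 of 169 (binding).
By complementary slackness, y = 0 for the non-binding constraint.
The binding rows give the dual system: 3·y_feedstock + 5·y_catalyst = 43 and 1·y_feedstock + 4·y_catalyst = 26.
Solving: y_feedstock = 6, y_catalyst = 5.
Reduced cost of solvent B: c₃ − yᵀa₃ = 18 − (6·1 + 5·4) = 18 − 26 = -8.

-8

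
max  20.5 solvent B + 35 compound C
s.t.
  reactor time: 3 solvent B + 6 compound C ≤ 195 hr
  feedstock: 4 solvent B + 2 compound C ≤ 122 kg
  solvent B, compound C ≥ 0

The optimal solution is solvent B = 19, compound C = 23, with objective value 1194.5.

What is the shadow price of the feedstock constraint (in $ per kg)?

Both reactor time and feedstock are binding at x*.
Dual feasibility on the basic columns requires 3·y_reactor time + 4·y_feedstock = 20.5, 6·y_reactor time + 2·y_feedstock = 35.
Solving: y_reactor time = 5.5, y_feedstock = 1.
Shadow price of feedstock = 1.

1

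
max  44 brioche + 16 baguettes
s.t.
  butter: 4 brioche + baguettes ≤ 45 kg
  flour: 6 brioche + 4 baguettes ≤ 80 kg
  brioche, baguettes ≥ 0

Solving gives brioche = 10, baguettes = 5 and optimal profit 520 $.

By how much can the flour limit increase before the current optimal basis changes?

100

Binding constraints: butter, flour. The basis is B = [[4,1],[6,4]] with det 10.
Per unit increase in flour, x* moves by d = (-0.1, 0.4).
The basis stays optimal until brioche reaches 0; allowable increase = 100 kg.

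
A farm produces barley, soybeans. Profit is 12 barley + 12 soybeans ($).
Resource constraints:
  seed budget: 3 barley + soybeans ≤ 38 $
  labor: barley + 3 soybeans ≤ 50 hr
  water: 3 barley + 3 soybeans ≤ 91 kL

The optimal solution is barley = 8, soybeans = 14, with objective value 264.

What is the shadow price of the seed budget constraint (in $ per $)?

Check each constraint at x*: seed budget 38/38 (tight); labor 50/50 (tight); water 66/91 (slack 25).
Slack constraints have shadow price 0 (complementary slackness).
From A_Bᵀ y = c: 3·y_seed budget + 1·y_labor = 12; 1·y_seed budget + 3·y_labor = 12.
This yields shadow prices y_seed budget = 3, y_labor = 3.
Shadow price of seed budget = 3.

3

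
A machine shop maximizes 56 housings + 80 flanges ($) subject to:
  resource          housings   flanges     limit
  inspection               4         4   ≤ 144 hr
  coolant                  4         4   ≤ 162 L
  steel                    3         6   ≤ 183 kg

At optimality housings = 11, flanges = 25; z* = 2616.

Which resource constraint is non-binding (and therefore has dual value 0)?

inspection: 144/144 (binding)
coolant: 144/162 (slack 18)
steel: 183/183 (binding)
By complementary slackness, a constraint with positive slack has shadow price 0 → coolant.

coolant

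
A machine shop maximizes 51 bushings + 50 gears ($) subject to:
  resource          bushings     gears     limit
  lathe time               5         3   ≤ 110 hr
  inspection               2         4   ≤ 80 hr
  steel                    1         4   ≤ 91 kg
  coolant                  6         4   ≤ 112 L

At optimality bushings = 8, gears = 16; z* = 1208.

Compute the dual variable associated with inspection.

6

Binding: inspection and coolant. Non-binding: lathe time (22 unused), steel (19 unused).
Since lathe time, steel are not tight, their duals are 0.
From A_Bᵀ y = c: 2·y_inspection + 6·y_coolant = 51; 4·y_inspection + 4·y_coolant = 50.
This yields shadow prices y_inspection = 6, y_coolant = 6.5.
Shadow price of inspection = 6.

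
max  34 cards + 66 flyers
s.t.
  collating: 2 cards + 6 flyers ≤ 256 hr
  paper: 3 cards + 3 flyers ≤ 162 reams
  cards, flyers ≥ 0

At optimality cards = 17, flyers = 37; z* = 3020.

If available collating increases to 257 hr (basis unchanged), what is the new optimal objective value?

At the optimum: collating uses 256 of 256 (binding); paper uses 162 of 162 (binding).
The binding rows give the dual system: 2·y_collating + 3·y_paper = 34 and 6·y_collating + 3·y_paper = 66.
→ y_collating = 8 and y_paper = 6.
Δz = y_collating·Δb = 8 × (1) = 8, so new z* = 3020 + 8 = 3028.

3028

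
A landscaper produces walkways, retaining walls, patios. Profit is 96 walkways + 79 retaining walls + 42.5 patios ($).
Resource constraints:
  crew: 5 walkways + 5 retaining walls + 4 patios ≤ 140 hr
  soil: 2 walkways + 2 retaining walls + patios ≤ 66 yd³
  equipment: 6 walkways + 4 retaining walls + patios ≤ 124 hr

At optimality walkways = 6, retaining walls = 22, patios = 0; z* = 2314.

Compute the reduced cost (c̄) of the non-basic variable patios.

-2

Check each constraint at x*: crew 140/140 (tight); soil 56/66 (slack 10); equipment 124/124 (tight).
Slack constraints have shadow price 0 (complementary slackness).
Dual feasibility on the basic columns requires 5·y_crew + 6·y_equipment = 96, 5·y_crew + 4·y_equipment = 79.
Solving: y_crew = 9, y_equipment = 8.5.
Reduced cost of patios: c₃ − yᵀa₃ = 42.5 − (9·4 + 8.5·1) = 42.5 − 44.5 = -2.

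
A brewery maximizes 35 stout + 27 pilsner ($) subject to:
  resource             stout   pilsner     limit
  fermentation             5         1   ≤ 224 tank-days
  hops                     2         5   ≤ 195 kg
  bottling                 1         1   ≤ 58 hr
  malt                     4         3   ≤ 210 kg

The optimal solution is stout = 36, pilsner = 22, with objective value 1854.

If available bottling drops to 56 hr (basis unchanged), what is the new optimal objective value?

1848

At the optimum: fermentation uses 202 of 224 (slack = 22); hops uses 182 of 195 (slack = 13); bottling uses 58 of 58 (binding); malt uses 210 of 210 (binding).
By complementary slackness, y = 0 for the non-binding constraints.
Dual feasibility on the basic columns requires 1·y_bottling + 4·y_malt = 35, 1·y_bottling + 3·y_malt = 27.
→ y_bottling = 3 and y_malt = 8.
Δz = y_bottling·Δb = 3 × (-2) = -6, so new z* = 1854 − 6 = 1848.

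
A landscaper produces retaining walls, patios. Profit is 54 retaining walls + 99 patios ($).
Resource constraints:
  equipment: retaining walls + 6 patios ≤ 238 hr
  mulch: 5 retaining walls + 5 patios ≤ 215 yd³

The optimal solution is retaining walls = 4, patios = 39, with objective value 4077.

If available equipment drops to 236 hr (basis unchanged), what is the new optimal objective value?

At the optimum: equipment uses 238 of 238 (binding); mulch uses 215 of 215 (binding).
Dual feasibility on the basic columns requires 1·y_equipment + 5·y_mulch = 54, 6·y_equipment + 5·y_mulch = 99.
→ y_equipment = 9 and y_mulch = 9.
Δz = y_equipment·Δb = 9 × (-2) = -18, so new z* = 4077 − 18 = 4059.

4059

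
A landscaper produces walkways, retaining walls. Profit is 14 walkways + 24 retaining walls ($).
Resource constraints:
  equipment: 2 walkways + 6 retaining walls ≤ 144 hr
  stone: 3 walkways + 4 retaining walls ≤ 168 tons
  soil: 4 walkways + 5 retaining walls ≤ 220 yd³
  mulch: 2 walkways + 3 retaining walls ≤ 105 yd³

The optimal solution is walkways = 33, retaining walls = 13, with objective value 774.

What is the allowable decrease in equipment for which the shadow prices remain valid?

39

Binding constraints: equipment, mulch. The basis is B = [[2,6],[2,3]] with det -6.
Per unit decrease in equipment, x* moves by d = (0.5, -0.3333).
The basis stays optimal until retaining walls reaches 0; allowable decrease = 39 hr.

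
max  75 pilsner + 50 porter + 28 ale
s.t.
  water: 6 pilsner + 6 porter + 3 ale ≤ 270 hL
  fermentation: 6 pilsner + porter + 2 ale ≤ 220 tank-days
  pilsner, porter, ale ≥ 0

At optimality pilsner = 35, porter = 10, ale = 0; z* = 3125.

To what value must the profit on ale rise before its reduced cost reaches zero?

32.5

Check each constraint at x*: water 270/270 (tight); fermentation 220/220 (tight).
Dual feasibility on the basic columns requires 6·y_water + 6·y_fermentation = 75, 6·y_water + 1·y_fermentation = 50.
Solving: y_water = 7.5, y_fermentation = 5.
ale enters the basis when its profit ≥ yᵀa₃ = 7.5·3 + 5·2 = 32.5.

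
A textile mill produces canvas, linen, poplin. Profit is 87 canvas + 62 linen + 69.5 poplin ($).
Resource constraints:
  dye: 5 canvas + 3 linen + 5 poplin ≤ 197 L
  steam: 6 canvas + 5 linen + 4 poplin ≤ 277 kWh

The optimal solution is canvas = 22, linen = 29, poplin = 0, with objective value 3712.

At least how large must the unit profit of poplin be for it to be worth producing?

73

At the optimum: dye uses 197 of 197 (binding); steam uses 277 of 277 (binding).
From A_Bᵀ y = c: 5·y_dye + 6·y_steam = 87; 3·y_dye + 5·y_steam = 62.
→ y_dye = 9 and y_steam = 7.
poplin enters the basis when its profit ≥ yᵀa₃ = 9·5 + 7·4 = 73.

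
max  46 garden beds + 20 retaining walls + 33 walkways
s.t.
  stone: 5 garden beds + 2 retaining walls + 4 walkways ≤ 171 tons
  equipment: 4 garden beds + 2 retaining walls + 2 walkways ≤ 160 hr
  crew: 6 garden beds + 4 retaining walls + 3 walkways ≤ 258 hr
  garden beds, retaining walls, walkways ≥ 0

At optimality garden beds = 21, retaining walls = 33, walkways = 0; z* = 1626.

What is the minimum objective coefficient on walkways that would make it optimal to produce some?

Check each constraint at x*: stone 171/171 (tight); equipment 150/160 (slack 10); crew 258/258 (tight).
By complementary slackness, y = 0 for the non-binding constraint.
Dual feasibility on the basic columns requires 5·y_stone + 6·y_crew = 46, 2·y_stone + 4·y_crew = 20.
Solving: y_stone = 8, y_crew = 1.
walkways enters the basis when its profit ≥ yᵀa₃ = 8·4 + 1·3 = 35.

35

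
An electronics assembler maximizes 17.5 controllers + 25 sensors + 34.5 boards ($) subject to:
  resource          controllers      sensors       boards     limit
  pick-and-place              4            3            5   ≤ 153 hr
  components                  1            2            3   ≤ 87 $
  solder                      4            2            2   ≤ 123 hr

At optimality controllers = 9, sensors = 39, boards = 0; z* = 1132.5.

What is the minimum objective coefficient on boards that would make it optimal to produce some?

Check each constraint at x*: pick-and-place 153/153 (tight); components 87/87 (tight); solder 114/123 (slack 9).
Since solder is not tight, its dual is 0.
Dual feasibility on the basic columns requires 4·y_pick-and-place + 1·y_components = 17.5, 3·y_pick-and-place + 2·y_components = 25.
This yields shadow prices y_pick-and-place = 2, y_components = 9.5.
boards enters the basis when its profit ≥ yᵀa₃ = 2·5 + 9.5·3 = 38.5.

38.5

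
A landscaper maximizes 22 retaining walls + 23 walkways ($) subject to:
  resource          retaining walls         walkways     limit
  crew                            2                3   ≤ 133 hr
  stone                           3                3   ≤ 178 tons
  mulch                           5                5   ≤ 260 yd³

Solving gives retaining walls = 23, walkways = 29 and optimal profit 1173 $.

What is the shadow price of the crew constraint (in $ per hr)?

At the optimum: crew uses 133 of 133 (binding); stone uses 156 of 178 (slack = 22); mulch uses 260 of 260 (binding).
Since stone is not tight, its dual is 0.
Dual feasibility on the basic columns requires 2·y_crew + 5·y_mulch = 22, 3·y_crew + 5·y_mulch = 23.
Solving: y_crew = 1, y_mulch = 4.
Shadow price of crew = 1.

1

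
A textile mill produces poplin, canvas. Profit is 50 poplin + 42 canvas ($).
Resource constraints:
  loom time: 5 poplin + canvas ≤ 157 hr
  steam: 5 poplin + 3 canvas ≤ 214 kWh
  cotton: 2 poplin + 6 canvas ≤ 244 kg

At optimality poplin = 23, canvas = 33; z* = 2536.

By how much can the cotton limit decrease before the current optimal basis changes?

Binding constraints: steam, cotton. The basis is B = [[5,3],[2,6]] with det 24.
Per unit decrease in cotton, x* moves by d = (0.125, -0.2083).
The basis stays optimal until loom time becomes binding; allowable decrease = 21.6 kg.

21.6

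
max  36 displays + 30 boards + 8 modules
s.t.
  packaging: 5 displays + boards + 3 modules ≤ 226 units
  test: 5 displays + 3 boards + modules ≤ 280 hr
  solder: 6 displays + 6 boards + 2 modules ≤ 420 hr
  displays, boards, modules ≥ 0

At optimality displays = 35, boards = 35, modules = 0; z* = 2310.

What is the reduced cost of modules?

Check each constraint at x*: packaging 210/226 (slack 16); test 280/280 (tight); solder 420/420 (tight).
Slack constraints have shadow price 0 (complementary slackness).
Dual feasibility on the basic columns requires 5·y_test + 6·y_solder = 36, 3·y_test + 6·y_solder = 30.
This yields shadow prices y_test = 3, y_solder = 3.5.
Reduced cost of modules: c₃ − yᵀa₃ = 8 − (3·1 + 3.5·2) = 8 − 10 = -2.

-2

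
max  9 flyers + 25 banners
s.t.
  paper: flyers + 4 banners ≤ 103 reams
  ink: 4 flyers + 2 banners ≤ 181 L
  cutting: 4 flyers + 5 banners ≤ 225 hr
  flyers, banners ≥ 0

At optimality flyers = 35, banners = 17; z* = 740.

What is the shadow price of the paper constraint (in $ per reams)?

Check each constraint at x*: paper 103/103 (tight); ink 174/181 (slack 7); cutting 225/225 (tight).
By complementary slackness, y = 0 for the non-binding constraint.
Dual feasibility on the basic columns requires 1·y_paper + 4·y_cutting = 9, 4·y_paper + 5·y_cutting = 25.
This yields shadow prices y_paper = 5, y_cutting = 1.
Shadow price of paper = 5.

5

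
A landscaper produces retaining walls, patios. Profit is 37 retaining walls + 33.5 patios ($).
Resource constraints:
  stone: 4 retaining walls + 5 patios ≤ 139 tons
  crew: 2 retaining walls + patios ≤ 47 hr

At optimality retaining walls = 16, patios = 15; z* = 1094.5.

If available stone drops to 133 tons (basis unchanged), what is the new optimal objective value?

1064.5

Both stone and crew are binding at x*.
From A_Bᵀ y = c: 4·y_stone + 2·y_crew = 37; 5·y_stone + 1·y_crew = 33.5.
→ y_stone = 5 and y_crew = 8.5.
Δz = y_stone·Δb = 5 × (-6) = -30, so new z* = 1094.5 − 30 = 1064.5.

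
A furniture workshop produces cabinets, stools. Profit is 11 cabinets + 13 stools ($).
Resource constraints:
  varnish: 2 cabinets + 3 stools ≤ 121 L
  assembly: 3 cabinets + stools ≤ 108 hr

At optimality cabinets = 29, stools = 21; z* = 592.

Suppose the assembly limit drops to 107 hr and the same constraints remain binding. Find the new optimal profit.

591

Both varnish and assembly are binding at x*.
Dual feasibility on the basic columns requires 2·y_varnish + 3·y_assembly = 11, 3·y_varnish + 1·y_assembly = 13.
→ y_varnish = 4 and y_assembly = 1.
Δz = y_assembly·Δb = 1 × (-1) = -1, so new z* = 592 − 1 = 591.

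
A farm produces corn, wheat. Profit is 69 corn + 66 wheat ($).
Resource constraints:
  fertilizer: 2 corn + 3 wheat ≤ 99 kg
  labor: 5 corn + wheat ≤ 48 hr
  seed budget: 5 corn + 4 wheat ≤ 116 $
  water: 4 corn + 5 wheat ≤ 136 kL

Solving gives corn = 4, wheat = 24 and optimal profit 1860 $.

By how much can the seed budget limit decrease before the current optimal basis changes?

Binding constraints: seed budget, water. The basis is B = [[5,4],[4,5]] with det 9.
Per unit decrease in seed budget, x* moves by d = (-0.5556, 0.4444).
The basis stays optimal until corn reaches 0; allowable decrease = 7.2 $.

7.2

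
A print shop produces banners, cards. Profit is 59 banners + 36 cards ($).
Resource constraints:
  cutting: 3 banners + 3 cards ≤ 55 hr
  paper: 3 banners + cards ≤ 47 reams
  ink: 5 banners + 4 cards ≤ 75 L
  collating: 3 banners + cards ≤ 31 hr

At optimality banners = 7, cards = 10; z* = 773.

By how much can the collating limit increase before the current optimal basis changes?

Binding constraints: ink, collating. The basis is B = [[5,4],[3,1]] with det -7.
Per unit increase in collating, x* moves by d = (0.5714, -0.7143).
The basis stays optimal until cards reaches 0; allowable increase = 14 hr.

14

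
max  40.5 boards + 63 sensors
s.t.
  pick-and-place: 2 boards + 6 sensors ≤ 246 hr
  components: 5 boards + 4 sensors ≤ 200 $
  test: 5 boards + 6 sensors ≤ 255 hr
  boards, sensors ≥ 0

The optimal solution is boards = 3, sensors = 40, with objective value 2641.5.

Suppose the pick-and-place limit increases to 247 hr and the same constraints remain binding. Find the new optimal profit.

2645.5

At the optimum: pick-and-place uses 246 of 246 (binding); components uses 175 of 200 (slack = 25); test uses 255 of 255 (binding).
By complementary slackness, y = 0 for the non-binding constraint.
From A_Bᵀ y = c: 2·y_pick-and-place + 5·y_test = 40.5; 6·y_pick-and-place + 6·y_test = 63.
Solving: y_pick-and-place = 4, y_test = 6.5.
Δz = y_pick-and-place·Δb = 4 × (1) = 4, so new z* = 2641.5 + 4 = 2645.5.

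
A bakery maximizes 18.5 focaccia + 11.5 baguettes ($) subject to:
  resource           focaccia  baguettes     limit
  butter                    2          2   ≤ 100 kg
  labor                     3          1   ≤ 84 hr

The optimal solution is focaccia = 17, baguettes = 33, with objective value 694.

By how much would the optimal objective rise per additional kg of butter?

4

At the optimum: butter uses 100 of 100 (binding); labor uses 84 of 84 (binding).
The binding rows give the dual system: 2·y_butter + 3·y_labor = 18.5 and 2·y_butter + 1·y_labor = 11.5.
→ y_butter = 4 and y_labor = 3.5.
Shadow price of butter = 4.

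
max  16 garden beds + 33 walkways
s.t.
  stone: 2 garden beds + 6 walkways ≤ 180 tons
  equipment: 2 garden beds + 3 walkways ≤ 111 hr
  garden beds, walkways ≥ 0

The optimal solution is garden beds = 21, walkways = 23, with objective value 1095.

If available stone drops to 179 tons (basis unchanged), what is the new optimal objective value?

1092

Check each constraint at x*: stone 180/180 (tight); equipment 111/111 (tight).
Dual feasibility on the basic columns requires 2·y_stone + 2·y_equipment = 16, 6·y_stone + 3·y_equipment = 33.
Solving: y_stone = 3, y_equipment = 5.
Δz = y_stone·Δb = 3 × (-1) = -3, so new z* = 1095 − 3 = 1092.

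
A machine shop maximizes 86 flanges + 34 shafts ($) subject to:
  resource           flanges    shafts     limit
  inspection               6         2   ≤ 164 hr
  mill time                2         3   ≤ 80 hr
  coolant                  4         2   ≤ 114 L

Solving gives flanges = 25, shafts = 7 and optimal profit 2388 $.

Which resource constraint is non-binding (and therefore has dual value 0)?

mill time

inspection: 164/164 (binding)
mill time: 71/80 (slack 9)
coolant: 114/114 (binding)
By complementary slackness, a constraint with positive slack has shadow price 0 → mill time.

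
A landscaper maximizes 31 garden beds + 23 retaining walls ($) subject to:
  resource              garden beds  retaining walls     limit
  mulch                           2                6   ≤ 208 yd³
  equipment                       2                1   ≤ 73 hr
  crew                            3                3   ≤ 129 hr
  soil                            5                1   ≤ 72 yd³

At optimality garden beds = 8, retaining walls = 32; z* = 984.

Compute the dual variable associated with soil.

5

Check each constraint at x*: mulch 208/208 (tight); equipment 48/73 (slack 25); crew 120/129 (slack 9); soil 72/72 (tight).
Since equipment, crew are not tight, their duals are 0.
Dual feasibility on the basic columns requires 2·y_mulch + 5·y_soil = 31, 6·y_mulch + 1·y_soil = 23.
Solving: y_mulch = 3, y_soil = 5.
Shadow price of soil = 5.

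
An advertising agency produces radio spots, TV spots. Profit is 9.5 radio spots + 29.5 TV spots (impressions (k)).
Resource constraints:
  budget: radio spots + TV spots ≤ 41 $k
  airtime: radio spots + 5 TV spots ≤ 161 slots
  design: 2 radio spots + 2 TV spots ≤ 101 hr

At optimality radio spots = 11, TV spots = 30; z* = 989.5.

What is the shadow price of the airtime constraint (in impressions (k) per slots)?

At the optimum: budget uses 41 of 41 (binding); airtime uses 161 of 161 (binding); design uses 82 of 101 (slack = 19).
By complementary slackness, y = 0 for the non-binding constraint.
Dual feasibility on the basic columns requires 1·y_budget + 1·y_airtime = 9.5, 1·y_budget + 5·y_airtime = 29.5.
This yields shadow prices y_budget = 4.5, y_airtime = 5.
Shadow price of airtime = 5.

5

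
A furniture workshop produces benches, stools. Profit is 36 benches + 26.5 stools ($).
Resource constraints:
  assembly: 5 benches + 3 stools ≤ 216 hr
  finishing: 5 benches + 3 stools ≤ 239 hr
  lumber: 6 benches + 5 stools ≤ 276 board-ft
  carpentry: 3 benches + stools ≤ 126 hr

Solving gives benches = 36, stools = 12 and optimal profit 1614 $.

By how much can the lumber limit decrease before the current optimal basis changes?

10.5

Binding constraints: assembly, lumber. The basis is B = [[5,3],[6,5]] with det 7.
Per unit decrease in lumber, x* moves by d = (0.4286, -0.7143).
The basis stays optimal until carpentry becomes binding; allowable decrease = 10.5 board-ft.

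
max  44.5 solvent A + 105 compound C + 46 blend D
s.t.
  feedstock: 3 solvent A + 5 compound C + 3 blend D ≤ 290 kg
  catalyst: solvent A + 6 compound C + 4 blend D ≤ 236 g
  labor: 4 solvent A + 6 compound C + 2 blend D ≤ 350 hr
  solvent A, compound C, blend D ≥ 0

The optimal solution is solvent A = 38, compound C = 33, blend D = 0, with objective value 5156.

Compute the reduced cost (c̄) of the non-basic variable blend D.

-6

Check each constraint at x*: feedstock 279/290 (slack 11); catalyst 236/236 (tight); labor 350/350 (tight).
Since feedstock is not tight, its dual is 0.
Dual feasibility on the basic columns requires 1·y_catalyst + 4·y_labor = 44.5, 6·y_catalyst + 6·y_labor = 105.
→ y_catalyst = 8.5 and y_labor = 9.
Reduced cost of blend D: c₃ − yᵀa₃ = 46 − (8.5·4 + 9·2) = 46 − 52 = -6.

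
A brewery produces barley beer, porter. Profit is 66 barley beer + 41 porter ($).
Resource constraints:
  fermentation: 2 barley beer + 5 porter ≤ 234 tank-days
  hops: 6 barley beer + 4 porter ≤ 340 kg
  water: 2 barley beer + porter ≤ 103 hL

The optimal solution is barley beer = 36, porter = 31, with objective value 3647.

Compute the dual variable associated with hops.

Binding: hops and water. Non-binding: fermentation (7 unused).
By complementary slackness, y = 0 for the non-binding constraint.
From A_Bᵀ y = c: 6·y_hops + 2·y_water = 66; 4·y_hops + 1·y_water = 41.
→ y_hops = 8 and y_water = 9.
Shadow price of hops = 8.

8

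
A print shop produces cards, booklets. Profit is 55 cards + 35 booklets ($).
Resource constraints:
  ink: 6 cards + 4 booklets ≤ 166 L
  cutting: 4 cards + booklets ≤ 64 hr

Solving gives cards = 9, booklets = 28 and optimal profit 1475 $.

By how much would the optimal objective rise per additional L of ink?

Both ink and cutting are binding at x*.
The binding rows give the dual system: 6·y_ink + 4·y_cutting = 55 and 4·y_ink + 1·y_cutting = 35.
→ y_ink = 8.5 and y_cutting = 1.
Shadow price of ink = 8.5.

8.5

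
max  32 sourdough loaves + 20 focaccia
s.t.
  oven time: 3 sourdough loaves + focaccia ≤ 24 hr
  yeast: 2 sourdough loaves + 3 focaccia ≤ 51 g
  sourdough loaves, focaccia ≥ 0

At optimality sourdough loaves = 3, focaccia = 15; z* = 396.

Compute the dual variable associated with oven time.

8

Check each constraint at x*: oven time 24/24 (tight); yeast 51/51 (tight).
From A_Bᵀ y = c: 3·y_oven time + 2·y_yeast = 32; 1·y_oven time + 3·y_yeast = 20.
This yields shadow prices y_oven time = 8, y_yeast = 4.
Shadow price of oven time = 8.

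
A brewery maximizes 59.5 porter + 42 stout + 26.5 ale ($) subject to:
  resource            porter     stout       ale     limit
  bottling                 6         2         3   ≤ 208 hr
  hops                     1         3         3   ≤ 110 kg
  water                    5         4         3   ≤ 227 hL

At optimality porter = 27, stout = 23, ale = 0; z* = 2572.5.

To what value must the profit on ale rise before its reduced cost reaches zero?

Binding: bottling and water. Non-binding: hops (14 unused).
By complementary slackness, y = 0 for the non-binding constraint.
From A_Bᵀ y = c: 6·y_bottling + 5·y_water = 59.5; 2·y_bottling + 4·y_water = 42.
This yields shadow prices y_bottling = 2, y_water = 9.5.
ale enters the basis when its profit ≥ yᵀa₃ = 2·3 + 9.5·3 = 34.5.

34.5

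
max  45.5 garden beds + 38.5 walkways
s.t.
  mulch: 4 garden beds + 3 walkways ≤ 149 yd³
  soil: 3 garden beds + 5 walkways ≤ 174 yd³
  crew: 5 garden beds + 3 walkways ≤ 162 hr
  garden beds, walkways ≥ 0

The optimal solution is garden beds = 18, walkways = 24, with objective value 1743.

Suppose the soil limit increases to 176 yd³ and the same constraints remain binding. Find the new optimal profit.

Check each constraint at x*: mulch 144/149 (slack 5); soil 174/174 (tight); crew 162/162 (tight).
Slack constraints have shadow price 0 (complementary slackness).
From A_Bᵀ y = c: 3·y_soil + 5·y_crew = 45.5; 5·y_soil + 3·y_crew = 38.5.
→ y_soil = 3.5 and y_crew = 7.
Δz = y_soil·Δb = 3.5 × (2) = 7, so new z* = 1743 + 7 = 1750.

1750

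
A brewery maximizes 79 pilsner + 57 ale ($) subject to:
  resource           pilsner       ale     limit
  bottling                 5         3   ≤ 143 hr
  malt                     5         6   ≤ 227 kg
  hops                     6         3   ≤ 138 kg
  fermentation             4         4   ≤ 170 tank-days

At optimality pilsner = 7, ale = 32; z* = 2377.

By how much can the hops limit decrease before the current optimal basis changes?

24.5

Binding constraints: malt, hops. The basis is B = [[5,6],[6,3]] with det -21.
Per unit decrease in hops, x* moves by d = (-0.2857, 0.2381).
The basis stays optimal until pilsner reaches 0; allowable decrease = 24.5 kg.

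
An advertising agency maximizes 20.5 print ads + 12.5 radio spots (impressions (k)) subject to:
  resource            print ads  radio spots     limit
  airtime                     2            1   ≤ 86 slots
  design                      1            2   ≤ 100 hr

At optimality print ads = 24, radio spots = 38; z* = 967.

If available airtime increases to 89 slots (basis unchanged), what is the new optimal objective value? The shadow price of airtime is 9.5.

995.5

Δb = 3, so new z* = 967 + (9.5)·(3) = 967 + 28.5 = 995.5.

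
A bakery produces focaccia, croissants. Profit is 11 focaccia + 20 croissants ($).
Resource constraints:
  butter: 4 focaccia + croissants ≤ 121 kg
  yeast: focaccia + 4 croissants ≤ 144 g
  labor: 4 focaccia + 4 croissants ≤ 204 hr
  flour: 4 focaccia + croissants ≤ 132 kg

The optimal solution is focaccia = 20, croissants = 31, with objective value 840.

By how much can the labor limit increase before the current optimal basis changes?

Binding constraints: yeast, labor. The basis is B = [[1,4],[4,4]] with det -12.
Per unit increase in labor, x* moves by d = (0.3333, -0.0833).
The basis stays optimal until butter becomes binding; allowable increase = 8 hr.

8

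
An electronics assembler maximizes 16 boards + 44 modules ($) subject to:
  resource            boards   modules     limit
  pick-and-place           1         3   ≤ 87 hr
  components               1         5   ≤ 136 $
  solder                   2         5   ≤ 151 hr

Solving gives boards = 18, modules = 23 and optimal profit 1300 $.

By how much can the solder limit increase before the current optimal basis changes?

23

Binding constraints: pick-and-place, solder. The basis is B = [[1,3],[2,5]] with det -1.
Per unit increase in solder, x* moves by d = (3, -1).
The basis stays optimal until modules reaches 0; allowable increase = 23 hr.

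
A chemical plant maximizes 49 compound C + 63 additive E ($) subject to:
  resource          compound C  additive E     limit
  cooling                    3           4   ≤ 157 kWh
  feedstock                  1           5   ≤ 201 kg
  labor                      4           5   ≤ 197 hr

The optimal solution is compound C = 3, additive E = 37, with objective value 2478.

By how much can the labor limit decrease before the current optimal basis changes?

Binding constraints: cooling, labor. The basis is B = [[3,4],[4,5]] with det -1.
Per unit decrease in labor, x* moves by d = (-4, 3).
The basis stays optimal until compound C reaches 0; allowable decrease = 0.75 hr.

0.75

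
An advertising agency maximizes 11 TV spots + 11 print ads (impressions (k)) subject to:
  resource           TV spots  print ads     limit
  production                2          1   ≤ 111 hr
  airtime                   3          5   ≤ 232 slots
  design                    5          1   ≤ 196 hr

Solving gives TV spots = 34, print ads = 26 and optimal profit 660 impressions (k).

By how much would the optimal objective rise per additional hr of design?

Binding: airtime and design. Non-binding: production (17 unused).
By complementary slackness, y = 0 for the non-binding constraint.
Dual feasibility on the basic columns requires 3·y_airtime + 5·y_design = 11, 5·y_airtime + 1·y_design = 11.
Solving: y_airtime = 2, y_design = 1.
Shadow price of design = 1.

1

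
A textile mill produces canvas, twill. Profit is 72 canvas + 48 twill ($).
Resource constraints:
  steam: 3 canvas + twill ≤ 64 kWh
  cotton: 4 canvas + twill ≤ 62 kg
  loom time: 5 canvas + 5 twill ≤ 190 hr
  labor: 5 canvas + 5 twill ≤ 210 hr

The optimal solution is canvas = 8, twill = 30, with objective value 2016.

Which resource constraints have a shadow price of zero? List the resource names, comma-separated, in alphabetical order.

labor, steam

steam: 54/64 (slack 10)
cotton: 62/62 (binding)
loom time: 190/190 (binding)
labor: 190/210 (slack 20)
By complementary slackness, a constraint with positive slack has shadow price 0 → labor, steam.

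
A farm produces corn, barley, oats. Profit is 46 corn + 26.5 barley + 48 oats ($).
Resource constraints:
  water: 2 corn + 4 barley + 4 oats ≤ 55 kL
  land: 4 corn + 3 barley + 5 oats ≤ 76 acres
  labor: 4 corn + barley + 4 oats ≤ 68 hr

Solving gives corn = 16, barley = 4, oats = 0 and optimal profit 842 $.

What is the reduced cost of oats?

Check each constraint at x*: water 48/55 (slack 7); land 76/76 (tight); labor 68/68 (tight).
Slack constraints have shadow price 0 (complementary slackness).
Dual feasibility on the basic columns requires 4·y_land + 4·y_labor = 46, 3·y_land + 1·y_labor = 26.5.
This yields shadow prices y_land = 7.5, y_labor = 4.
Reduced cost of oats: c₃ − yᵀa₃ = 48 − (7.5·5 + 4·4) = 48 − 53.5 = -5.5.

-5.5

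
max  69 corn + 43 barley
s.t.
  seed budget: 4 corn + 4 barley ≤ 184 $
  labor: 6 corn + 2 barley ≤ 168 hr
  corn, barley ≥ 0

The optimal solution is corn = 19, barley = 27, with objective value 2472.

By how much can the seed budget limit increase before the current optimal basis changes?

152

Binding constraints: seed budget, labor. The basis is B = [[4,4],[6,2]] with det -16.
Per unit increase in seed budget, x* moves by d = (-0.125, 0.375).
The basis stays optimal until corn reaches 0; allowable increase = 152 $.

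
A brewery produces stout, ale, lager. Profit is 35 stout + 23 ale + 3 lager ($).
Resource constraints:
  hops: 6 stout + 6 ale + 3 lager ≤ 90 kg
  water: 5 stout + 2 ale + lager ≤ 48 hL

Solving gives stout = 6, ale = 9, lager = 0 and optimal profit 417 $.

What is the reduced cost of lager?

At the optimum: hops uses 90 of 90 (binding); water uses 48 of 48 (binding).
Dual feasibility on the basic columns requires 6·y_hops + 5·y_water = 35, 6·y_hops + 2·y_water = 23.
Solving: y_hops = 2.5, y_water = 4.
Reduced cost of lager: c₃ − yᵀa₃ = 3 − (2.5·3 + 4·1) = 3 − 11.5 = -8.5.

-8.5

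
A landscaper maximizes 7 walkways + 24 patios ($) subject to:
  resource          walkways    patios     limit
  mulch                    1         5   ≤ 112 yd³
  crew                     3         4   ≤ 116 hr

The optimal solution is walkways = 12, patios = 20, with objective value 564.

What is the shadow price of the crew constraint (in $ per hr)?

At the optimum: mulch uses 112 of 112 (binding); crew uses 116 of 116 (binding).
The binding rows give the dual system: 1·y_mulch + 3·y_crew = 7 and 5·y_mulch + 4·y_crew = 24.
Solving: y_mulch = 4, y_crew = 1.
Shadow price of crew = 1.

1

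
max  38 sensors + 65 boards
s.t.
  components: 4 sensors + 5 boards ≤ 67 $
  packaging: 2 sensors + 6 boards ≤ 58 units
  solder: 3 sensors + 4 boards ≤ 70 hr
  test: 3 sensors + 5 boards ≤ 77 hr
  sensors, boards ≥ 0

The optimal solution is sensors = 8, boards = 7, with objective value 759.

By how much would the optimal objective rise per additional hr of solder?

Binding: components and packaging. Non-binding: solder (18 unused), test (18 unused).
Slack constraints have shadow price 0 (complementary slackness).
The binding rows give the dual system: 4·y_components + 2·y_packaging = 38 and 5·y_components + 6·y_packaging = 65.
Solving: y_components = 7, y_packaging = 5.
Shadow price of solder = 0.

0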